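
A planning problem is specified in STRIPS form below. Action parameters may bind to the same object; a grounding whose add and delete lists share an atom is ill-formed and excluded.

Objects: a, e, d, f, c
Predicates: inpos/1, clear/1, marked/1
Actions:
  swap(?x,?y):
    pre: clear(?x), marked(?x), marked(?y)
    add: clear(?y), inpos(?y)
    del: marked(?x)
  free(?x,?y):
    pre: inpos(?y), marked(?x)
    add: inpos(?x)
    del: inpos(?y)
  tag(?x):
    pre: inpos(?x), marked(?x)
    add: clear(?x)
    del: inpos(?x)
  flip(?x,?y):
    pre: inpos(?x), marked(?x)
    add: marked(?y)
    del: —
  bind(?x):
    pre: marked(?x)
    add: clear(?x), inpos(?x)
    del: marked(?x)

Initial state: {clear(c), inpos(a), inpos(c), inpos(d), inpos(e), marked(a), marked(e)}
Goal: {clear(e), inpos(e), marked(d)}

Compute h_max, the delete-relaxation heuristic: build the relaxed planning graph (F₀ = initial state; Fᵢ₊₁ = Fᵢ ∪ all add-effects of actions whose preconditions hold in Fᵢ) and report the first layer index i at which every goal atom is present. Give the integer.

1

F0 = init (7 atoms)
F1 = F0 ∪ {clear(a), clear(e), marked(c), marked(d), marked(f)}  (12 atoms)
goal ⊆ F1  ⇒  h_max = 1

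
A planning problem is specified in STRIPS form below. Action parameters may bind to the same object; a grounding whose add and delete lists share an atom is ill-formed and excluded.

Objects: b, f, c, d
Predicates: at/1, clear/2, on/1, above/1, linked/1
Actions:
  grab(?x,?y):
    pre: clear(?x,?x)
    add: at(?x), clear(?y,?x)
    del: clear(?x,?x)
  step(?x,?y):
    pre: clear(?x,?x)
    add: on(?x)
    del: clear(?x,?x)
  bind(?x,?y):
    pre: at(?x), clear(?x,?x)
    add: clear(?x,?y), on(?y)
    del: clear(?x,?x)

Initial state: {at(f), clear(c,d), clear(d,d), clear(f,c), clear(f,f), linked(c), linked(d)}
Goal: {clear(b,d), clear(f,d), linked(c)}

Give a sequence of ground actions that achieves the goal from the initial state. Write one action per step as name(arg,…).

1. grab(d,b)  →  {at(d), at(f), clear(b,d), clear(c,d), clear(f,c), clear(f,f), linked(c), linked(d)}
2. bind(f,d)  →  {at(d), at(f), clear(b,d), clear(c,d), clear(f,c), clear(f,d), linked(c), linked(d), on(d)}

grab(d,b); bind(f,d)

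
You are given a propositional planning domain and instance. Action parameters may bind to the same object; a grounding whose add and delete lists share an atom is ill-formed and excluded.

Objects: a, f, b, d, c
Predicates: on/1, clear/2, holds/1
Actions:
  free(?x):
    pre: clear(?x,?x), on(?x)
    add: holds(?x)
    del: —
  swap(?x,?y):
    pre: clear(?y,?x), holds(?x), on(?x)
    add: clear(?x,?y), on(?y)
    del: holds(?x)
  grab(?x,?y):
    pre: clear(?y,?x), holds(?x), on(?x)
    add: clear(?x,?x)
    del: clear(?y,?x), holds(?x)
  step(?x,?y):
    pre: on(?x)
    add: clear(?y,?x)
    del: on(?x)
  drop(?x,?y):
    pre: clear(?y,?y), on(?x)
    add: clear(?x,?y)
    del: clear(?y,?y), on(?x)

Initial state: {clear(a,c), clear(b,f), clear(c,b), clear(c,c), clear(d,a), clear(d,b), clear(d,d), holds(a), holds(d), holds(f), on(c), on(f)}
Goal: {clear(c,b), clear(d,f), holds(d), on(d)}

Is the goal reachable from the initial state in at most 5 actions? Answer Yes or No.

1. free(c)  →  {clear(a,c), clear(b,f), clear(c,b), clear(c,c), clear(d,a), clear(d,b), clear(d,d), holds(a), holds(c), holds(d), holds(f), on(c), on(f)}
2. swap(c,a)  →  {clear(a,c), clear(b,f), clear(c,a), clear(c,b), clear(c,c), clear(d,a), clear(d,b), clear(d,d), holds(a), holds(d), holds(f), on(a), on(c), on(f)}
3. swap(a,d)  →  {clear(a,c), clear(a,d), clear(b,f), clear(c,a), clear(c,b), clear(c,c), clear(d,a), clear(d,b), clear(d,d), holds(d), holds(f), on(a), on(c), on(d), on(f)}
4. step(f,d)  →  {clear(a,c), clear(a,d), clear(b,f), clear(c,a), clear(c,b), clear(c,c), clear(d,a), clear(d,b), clear(d,d), clear(d,f), holds(d), holds(f), on(a), on(c), on(d)}
optimal plan length = 4; 4 ≤ 5

Yes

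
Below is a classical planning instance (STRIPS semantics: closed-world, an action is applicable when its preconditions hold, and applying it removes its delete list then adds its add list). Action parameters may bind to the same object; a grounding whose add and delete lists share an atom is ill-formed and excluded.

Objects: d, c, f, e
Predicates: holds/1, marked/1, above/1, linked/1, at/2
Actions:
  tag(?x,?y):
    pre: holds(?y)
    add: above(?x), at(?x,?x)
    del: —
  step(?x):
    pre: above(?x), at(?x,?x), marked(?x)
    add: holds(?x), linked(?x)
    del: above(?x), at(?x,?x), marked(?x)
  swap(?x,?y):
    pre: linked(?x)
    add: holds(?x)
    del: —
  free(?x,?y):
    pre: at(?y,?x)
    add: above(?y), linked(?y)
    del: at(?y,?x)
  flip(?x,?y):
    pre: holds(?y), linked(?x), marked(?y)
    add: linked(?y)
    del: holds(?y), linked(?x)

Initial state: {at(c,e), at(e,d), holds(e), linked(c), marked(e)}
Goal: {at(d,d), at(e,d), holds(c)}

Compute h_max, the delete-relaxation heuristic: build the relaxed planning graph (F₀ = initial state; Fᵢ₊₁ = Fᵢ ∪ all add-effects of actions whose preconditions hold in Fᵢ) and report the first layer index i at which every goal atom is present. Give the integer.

F0 = init (5 atoms)
F1 = F0 ∪ {above(c), above(d), above(e), above(f), at(c,c), at(d,d), at(e,e), at(f,f), holds(c), linked(e)}  (15 atoms)
goal ⊆ F1  ⇒  h_max = 1

1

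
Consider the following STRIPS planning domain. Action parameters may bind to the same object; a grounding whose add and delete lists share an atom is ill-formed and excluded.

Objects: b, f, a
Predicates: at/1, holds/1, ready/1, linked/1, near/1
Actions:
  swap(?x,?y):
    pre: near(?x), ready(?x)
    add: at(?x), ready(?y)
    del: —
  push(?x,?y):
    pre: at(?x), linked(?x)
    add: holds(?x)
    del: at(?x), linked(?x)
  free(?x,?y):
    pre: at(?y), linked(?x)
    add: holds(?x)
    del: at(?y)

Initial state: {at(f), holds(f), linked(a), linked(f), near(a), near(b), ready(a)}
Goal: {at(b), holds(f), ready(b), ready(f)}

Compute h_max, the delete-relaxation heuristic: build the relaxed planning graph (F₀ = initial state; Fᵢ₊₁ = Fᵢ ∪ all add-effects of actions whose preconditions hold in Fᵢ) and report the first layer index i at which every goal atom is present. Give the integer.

2

F0 = init (7 atoms)
F1 = F0 ∪ {at(a), holds(a), ready(b), ready(f)}  (11 atoms)
F2 = F1 ∪ {at(b)}  (12 atoms)
goal ⊆ F2  ⇒  h_max = 2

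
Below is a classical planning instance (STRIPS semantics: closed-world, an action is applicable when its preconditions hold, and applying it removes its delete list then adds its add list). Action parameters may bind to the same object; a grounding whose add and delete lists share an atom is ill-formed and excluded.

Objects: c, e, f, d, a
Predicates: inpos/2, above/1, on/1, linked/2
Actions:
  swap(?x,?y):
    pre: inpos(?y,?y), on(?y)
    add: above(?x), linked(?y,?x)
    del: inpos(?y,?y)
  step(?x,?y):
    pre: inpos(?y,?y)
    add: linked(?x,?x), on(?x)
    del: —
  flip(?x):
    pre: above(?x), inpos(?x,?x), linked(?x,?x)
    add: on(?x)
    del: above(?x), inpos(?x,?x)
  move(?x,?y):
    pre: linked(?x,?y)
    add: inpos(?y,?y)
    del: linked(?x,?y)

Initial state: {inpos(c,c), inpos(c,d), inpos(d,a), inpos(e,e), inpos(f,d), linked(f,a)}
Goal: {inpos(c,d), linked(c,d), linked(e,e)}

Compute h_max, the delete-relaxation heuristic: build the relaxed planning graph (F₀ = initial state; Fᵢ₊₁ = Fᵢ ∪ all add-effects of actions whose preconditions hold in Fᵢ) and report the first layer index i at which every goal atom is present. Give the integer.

F0 = init (6 atoms)
F1 = F0 ∪ {inpos(a,a), linked(a,a), linked(c,c), linked(d,d), linked(e,e), linked(f,f), on(a), on(c), on(d), on(e), on(f)}  (17 atoms)
F2 = F1 ∪ {above(a), above(c), above(d), above(e), above(f), inpos(d,d), inpos(f,f), linked(a,c), linked(a,d), linked(a,e), linked(a,f), linked(c,a), linked(c,d), linked(c,e), linked(c,f), linked(e,a), linked(e,c), linked(e,d), linked(e,f)}  (36 atoms)
goal ⊆ F2  ⇒  h_max = 2

2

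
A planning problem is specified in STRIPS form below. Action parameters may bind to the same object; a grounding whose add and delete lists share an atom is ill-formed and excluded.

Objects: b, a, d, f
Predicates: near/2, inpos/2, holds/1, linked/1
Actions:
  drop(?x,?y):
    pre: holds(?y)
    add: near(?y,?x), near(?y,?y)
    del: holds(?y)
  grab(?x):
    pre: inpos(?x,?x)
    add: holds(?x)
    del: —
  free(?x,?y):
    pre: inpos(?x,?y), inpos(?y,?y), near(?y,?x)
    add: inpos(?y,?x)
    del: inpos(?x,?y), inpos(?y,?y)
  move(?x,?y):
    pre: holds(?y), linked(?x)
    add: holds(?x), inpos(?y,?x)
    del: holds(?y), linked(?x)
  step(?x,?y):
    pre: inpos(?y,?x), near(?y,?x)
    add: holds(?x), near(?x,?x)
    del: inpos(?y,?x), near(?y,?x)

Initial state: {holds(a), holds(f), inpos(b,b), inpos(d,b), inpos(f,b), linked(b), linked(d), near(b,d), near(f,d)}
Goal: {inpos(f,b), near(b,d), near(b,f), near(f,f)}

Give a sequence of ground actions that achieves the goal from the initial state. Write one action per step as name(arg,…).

1. drop(b,f)  →  {holds(a), inpos(b,b), inpos(d,b), inpos(f,b), linked(b), linked(d), near(b,d), near(f,b), near(f,d), near(f,f)}
2. grab(b)  →  {holds(a), holds(b), inpos(b,b), inpos(d,b), inpos(f,b), linked(b), linked(d), near(b,d), near(f,b), near(f,d), near(f,f)}
3. drop(f,b)  →  {holds(a), inpos(b,b), inpos(d,b), inpos(f,b), linked(b), linked(d), near(b,b), near(b,d), near(b,f), near(f,b), near(f,d), near(f,f)}

drop(b,f); grab(b); drop(f,b)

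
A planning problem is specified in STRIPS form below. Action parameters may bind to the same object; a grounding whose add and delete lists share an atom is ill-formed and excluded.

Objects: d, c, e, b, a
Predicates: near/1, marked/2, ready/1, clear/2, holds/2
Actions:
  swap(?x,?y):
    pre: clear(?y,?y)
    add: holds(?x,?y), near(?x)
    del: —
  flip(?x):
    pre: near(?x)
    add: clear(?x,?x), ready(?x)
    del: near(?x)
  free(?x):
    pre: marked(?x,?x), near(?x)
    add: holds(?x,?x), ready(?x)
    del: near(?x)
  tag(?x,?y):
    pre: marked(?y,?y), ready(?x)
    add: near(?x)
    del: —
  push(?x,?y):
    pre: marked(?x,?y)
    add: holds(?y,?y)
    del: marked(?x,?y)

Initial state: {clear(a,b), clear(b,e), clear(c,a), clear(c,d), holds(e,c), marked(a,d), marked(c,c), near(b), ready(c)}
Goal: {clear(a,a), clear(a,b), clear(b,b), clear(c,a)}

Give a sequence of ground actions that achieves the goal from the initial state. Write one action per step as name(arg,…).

1. flip(b)  →  {clear(a,b), clear(b,b), clear(b,e), clear(c,a), clear(c,d), holds(e,c), marked(a,d), marked(c,c), ready(b), ready(c)}
2. swap(a,b)  →  {clear(a,b), clear(b,b), clear(b,e), clear(c,a), clear(c,d), holds(a,b), holds(e,c), marked(a,d), marked(c,c), near(a), ready(b), ready(c)}
3. flip(a)  →  {clear(a,a), clear(a,b), clear(b,b), clear(b,e), clear(c,a), clear(c,d), holds(a,b), holds(e,c), marked(a,d), marked(c,c), ready(a), ready(b), ready(c)}

flip(b); swap(a,b); flip(a)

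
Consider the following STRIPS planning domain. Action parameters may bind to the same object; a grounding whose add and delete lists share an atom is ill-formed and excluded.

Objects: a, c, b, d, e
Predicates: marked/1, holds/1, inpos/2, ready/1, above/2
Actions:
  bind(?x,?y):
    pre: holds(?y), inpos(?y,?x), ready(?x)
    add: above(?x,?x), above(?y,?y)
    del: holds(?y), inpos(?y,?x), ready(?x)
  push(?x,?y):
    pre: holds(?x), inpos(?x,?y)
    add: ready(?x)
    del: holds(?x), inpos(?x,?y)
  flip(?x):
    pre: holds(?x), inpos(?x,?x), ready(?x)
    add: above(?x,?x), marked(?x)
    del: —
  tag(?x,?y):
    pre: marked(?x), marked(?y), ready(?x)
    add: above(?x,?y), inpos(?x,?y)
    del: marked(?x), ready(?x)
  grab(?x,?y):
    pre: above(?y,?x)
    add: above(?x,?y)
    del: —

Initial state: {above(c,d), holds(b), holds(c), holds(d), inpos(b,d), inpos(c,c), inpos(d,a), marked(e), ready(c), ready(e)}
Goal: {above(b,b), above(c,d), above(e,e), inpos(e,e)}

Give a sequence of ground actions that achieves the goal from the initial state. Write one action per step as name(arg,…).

1. push(d,a)  →  {above(c,d), holds(b), holds(c), inpos(b,d), inpos(c,c), marked(e), ready(c), ready(d), ready(e)}
2. bind(d,b)  →  {above(b,b), above(c,d), above(d,d), holds(c), inpos(c,c), marked(e), ready(c), ready(e)}
3. tag(e,e)  →  {above(b,b), above(c,d), above(d,d), above(e,e), holds(c), inpos(c,c), inpos(e,e), ready(c)}

push(d,a); bind(d,b); tag(e,e)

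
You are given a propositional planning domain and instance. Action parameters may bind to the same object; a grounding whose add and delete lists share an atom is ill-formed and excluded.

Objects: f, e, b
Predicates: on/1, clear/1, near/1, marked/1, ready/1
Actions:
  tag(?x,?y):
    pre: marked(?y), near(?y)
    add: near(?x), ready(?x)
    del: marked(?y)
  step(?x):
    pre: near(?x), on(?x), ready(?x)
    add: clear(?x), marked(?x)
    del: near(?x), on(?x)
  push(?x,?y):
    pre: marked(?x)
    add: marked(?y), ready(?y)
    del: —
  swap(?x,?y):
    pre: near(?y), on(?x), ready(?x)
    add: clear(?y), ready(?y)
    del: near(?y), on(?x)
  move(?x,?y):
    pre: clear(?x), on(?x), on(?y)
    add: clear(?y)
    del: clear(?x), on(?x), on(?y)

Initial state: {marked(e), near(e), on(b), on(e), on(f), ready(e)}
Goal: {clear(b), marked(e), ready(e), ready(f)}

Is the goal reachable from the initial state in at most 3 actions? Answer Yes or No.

Yes

1. push(e,f)  →  {marked(e), marked(f), near(e), on(b), on(e), on(f), ready(e), ready(f)}
2. swap(f,e)  →  {clear(e), marked(e), marked(f), on(b), on(e), ready(e), ready(f)}
3. move(e,b)  →  {clear(b), marked(e), marked(f), ready(e), ready(f)}
optimal plan length = 3; 3 ≤ 3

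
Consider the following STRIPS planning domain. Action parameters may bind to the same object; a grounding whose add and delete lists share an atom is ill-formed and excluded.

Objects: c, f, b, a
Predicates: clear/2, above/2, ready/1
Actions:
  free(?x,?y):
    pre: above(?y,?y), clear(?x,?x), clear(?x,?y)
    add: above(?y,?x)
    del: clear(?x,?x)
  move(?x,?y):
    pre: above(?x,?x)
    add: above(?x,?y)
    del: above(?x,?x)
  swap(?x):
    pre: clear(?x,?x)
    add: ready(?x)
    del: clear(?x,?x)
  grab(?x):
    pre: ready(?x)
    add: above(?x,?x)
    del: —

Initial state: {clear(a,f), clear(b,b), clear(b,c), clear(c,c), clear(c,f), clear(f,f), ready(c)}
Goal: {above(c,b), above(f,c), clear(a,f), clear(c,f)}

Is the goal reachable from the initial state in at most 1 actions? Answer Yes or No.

No

1. swap(f)  →  {clear(a,f), clear(b,b), clear(b,c), clear(c,c), clear(c,f), ready(c), ready(f)}
2. grab(c)  →  {above(c,c), clear(a,f), clear(b,b), clear(b,c), clear(c,c), clear(c,f), ready(c), ready(f)}
3. free(b,c)  →  {above(c,b), above(c,c), clear(a,f), clear(b,c), clear(c,c), clear(c,f), ready(c), ready(f)}
4. grab(f)  →  {above(c,b), above(c,c), above(f,f), clear(a,f), clear(b,c), clear(c,c), clear(c,f), ready(c), ready(f)}
5. free(c,f)  →  {above(c,b), above(c,c), above(f,c), above(f,f), clear(a,f), clear(b,c), clear(c,f), ready(c), ready(f)}
optimal plan length = 5; 5 > 1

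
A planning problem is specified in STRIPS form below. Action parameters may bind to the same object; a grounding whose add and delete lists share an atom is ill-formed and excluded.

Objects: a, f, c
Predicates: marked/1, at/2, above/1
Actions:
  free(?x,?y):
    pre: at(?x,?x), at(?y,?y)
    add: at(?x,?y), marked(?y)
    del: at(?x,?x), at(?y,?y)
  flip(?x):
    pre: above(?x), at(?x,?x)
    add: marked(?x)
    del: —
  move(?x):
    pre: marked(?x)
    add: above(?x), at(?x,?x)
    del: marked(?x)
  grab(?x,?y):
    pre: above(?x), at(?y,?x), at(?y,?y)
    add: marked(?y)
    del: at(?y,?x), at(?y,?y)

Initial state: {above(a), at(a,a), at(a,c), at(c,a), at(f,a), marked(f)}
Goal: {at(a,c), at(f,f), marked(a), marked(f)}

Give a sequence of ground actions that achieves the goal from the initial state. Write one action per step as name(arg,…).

1. flip(a)  →  {above(a), at(a,a), at(a,c), at(c,a), at(f,a), marked(a), marked(f)}
2. move(f)  →  {above(a), above(f), at(a,a), at(a,c), at(c,a), at(f,a), at(f,f), marked(a)}
3. flip(f)  →  {above(a), above(f), at(a,a), at(a,c), at(c,a), at(f,a), at(f,f), marked(a), marked(f)}

flip(a); move(f); flip(f)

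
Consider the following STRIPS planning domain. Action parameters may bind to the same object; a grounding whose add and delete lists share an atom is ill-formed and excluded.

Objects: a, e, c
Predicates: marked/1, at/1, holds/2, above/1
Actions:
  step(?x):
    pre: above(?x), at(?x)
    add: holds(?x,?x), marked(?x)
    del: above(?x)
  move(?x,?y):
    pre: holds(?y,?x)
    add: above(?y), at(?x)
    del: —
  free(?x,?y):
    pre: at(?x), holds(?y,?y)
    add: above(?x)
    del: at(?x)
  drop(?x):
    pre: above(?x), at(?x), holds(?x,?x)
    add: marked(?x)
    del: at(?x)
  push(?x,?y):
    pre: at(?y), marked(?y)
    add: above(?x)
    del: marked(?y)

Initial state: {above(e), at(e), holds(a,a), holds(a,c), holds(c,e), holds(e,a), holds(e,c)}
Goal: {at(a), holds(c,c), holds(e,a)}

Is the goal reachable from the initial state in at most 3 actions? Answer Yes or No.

No

1. move(a,a)  →  {above(a), above(e), at(a), at(e), holds(a,a), holds(a,c), holds(c,e), holds(e,a), holds(e,c)}
2. move(e,c)  →  {above(a), above(c), above(e), at(a), at(e), holds(a,a), holds(a,c), holds(c,e), holds(e,a), holds(e,c)}
3. move(c,a)  →  {above(a), above(c), above(e), at(a), at(c), at(e), holds(a,a), holds(a,c), holds(c,e), holds(e,a), holds(e,c)}
4. step(c)  →  {above(a), above(e), at(a), at(c), at(e), holds(a,a), holds(a,c), holds(c,c), holds(c,e), holds(e,a), holds(e,c), marked(c)}
optimal plan length = 4; 4 > 3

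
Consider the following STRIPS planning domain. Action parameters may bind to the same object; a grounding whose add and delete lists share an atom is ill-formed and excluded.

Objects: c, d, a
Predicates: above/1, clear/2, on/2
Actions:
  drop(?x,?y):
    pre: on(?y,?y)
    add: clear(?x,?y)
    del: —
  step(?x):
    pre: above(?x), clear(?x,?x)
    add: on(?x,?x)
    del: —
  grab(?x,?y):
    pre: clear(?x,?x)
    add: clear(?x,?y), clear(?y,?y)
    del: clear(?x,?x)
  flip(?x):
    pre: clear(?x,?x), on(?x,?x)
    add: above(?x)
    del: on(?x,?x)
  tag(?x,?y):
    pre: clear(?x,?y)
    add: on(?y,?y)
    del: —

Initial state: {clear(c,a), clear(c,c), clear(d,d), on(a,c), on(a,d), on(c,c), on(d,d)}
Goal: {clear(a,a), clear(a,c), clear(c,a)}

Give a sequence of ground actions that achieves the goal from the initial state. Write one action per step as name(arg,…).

1. drop(a,c)  →  {clear(a,c), clear(c,a), clear(c,c), clear(d,d), on(a,c), on(a,d), on(c,c), on(d,d)}
2. grab(c,a)  →  {clear(a,a), clear(a,c), clear(c,a), clear(d,d), on(a,c), on(a,d), on(c,c), on(d,d)}

drop(a,c); grab(c,a)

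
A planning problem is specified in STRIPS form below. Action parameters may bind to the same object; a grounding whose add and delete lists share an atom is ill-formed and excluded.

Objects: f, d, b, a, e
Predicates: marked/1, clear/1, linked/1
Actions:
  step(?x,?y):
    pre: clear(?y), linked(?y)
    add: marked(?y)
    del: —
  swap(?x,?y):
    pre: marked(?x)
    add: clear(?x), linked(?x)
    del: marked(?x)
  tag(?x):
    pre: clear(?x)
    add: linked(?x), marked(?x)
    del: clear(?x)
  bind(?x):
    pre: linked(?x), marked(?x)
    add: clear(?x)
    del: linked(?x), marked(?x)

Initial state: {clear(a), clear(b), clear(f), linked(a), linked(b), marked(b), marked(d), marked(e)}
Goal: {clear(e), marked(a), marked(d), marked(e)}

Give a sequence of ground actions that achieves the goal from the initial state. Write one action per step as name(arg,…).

1. step(f,a)  →  {clear(a), clear(b), clear(f), linked(a), linked(b), marked(a), marked(b), marked(d), marked(e)}
2. swap(e,f)  →  {clear(a), clear(b), clear(e), clear(f), linked(a), linked(b), linked(e), marked(a), marked(b), marked(d)}
3. step(f,e)  →  {clear(a), clear(b), clear(e), clear(f), linked(a), linked(b), linked(e), marked(a), marked(b), marked(d), marked(e)}

step(f,a); swap(e,f); step(f,e)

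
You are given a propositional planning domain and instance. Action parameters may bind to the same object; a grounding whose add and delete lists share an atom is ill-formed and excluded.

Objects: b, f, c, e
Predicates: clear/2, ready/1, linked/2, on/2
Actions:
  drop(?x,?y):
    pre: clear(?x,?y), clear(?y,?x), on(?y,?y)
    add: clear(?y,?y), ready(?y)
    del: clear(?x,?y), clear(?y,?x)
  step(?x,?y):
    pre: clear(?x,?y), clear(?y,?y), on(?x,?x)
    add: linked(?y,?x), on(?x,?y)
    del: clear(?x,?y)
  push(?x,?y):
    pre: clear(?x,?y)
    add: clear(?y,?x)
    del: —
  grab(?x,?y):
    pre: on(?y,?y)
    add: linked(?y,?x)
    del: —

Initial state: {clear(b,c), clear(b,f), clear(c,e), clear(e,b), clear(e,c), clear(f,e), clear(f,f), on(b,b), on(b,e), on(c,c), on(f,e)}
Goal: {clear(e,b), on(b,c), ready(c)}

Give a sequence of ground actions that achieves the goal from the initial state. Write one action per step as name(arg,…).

1. drop(e,c)  →  {clear(b,c), clear(b,f), clear(c,c), clear(e,b), clear(f,e), clear(f,f), on(b,b), on(b,e), on(c,c), on(f,e), ready(c)}
2. step(b,c)  →  {clear(b,f), clear(c,c), clear(e,b), clear(f,e), clear(f,f), linked(c,b), on(b,b), on(b,c), on(b,e), on(c,c), on(f,e), ready(c)}

drop(e,c); step(b,c)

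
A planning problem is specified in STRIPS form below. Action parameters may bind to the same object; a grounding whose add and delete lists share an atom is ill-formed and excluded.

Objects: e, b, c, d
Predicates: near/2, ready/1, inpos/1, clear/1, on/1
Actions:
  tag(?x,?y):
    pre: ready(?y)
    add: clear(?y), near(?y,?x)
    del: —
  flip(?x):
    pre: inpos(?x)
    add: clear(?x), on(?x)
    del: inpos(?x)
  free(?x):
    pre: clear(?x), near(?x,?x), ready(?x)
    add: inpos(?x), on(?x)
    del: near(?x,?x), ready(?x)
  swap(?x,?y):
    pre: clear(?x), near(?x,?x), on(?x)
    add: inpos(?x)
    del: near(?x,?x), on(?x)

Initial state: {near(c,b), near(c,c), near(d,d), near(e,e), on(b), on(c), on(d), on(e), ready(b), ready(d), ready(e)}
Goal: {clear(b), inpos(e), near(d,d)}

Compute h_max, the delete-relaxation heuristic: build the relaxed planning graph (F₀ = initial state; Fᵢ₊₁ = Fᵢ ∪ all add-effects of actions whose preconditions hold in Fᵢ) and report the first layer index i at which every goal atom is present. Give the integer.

F0 = init (11 atoms)
F1 = F0 ∪ {clear(b), clear(d), clear(e), near(b,b), near(b,c), near(b,d), near(b,e), near(d,b), near(d,c), near(d,e), near(e,b), near(e,c), near(e,d)}  (24 atoms)
F2 = F1 ∪ {inpos(b), inpos(d), inpos(e)}  (27 atoms)
goal ⊆ F2  ⇒  h_max = 2

2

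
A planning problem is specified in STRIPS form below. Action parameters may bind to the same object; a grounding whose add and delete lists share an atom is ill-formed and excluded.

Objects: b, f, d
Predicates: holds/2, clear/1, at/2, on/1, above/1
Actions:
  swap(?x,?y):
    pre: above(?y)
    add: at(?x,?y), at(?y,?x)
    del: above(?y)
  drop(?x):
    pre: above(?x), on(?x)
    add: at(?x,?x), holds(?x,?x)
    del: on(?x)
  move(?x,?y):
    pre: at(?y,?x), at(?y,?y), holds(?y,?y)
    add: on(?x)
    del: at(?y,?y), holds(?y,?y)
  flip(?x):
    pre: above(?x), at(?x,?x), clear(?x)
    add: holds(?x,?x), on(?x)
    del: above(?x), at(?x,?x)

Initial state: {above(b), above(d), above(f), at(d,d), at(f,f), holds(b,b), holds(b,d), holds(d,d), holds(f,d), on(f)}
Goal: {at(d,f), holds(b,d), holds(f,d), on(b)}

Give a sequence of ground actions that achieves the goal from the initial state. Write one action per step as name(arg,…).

1. swap(b,b)  →  {above(d), above(f), at(b,b), at(d,d), at(f,f), holds(b,b), holds(b,d), holds(d,d), holds(f,d), on(f)}
2. swap(f,d)  →  {above(f), at(b,b), at(d,d), at(d,f), at(f,d), at(f,f), holds(b,b), holds(b,d), holds(d,d), holds(f,d), on(f)}
3. move(b,b)  →  {above(f), at(d,d), at(d,f), at(f,d), at(f,f), holds(b,d), holds(d,d), holds(f,d), on(b), on(f)}

swap(b,b); swap(f,d); move(b,b)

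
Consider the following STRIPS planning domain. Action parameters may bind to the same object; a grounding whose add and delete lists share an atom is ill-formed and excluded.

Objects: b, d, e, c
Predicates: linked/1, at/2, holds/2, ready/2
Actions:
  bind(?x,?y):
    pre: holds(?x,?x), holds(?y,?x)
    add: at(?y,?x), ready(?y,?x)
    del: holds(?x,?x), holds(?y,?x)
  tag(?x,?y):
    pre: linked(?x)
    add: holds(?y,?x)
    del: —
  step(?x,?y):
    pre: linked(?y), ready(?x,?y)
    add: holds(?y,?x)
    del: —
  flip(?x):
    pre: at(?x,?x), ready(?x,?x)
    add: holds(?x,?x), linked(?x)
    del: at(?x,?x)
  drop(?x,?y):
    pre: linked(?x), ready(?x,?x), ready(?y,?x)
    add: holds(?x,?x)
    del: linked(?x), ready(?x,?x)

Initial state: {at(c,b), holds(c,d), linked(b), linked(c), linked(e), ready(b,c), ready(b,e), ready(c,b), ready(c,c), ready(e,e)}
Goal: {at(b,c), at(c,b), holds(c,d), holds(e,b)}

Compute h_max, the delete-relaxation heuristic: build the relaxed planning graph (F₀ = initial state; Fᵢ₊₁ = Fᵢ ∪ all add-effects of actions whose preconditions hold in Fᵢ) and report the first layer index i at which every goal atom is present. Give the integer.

2

F0 = init (10 atoms)
F1 = F0 ∪ {holds(b,b), holds(b,c), holds(b,e), holds(c,b), holds(c,c), holds(c,e), holds(d,b), holds(d,c), holds(d,e), holds(e,b), holds(e,c), holds(e,e)}  (22 atoms)
F2 = F1 ∪ {at(b,b), at(b,c), at(b,e), at(c,c), at(c,e), at(d,b), at(d,c), at(d,e), at(e,b), at(e,c), at(e,e), ready(b,b), ready(c,e), ready(d,b), ready(d,c), ready(d,e), ready(e,b), ready(e,c)}  (40 atoms)
goal ⊆ F2  ⇒  h_max = 2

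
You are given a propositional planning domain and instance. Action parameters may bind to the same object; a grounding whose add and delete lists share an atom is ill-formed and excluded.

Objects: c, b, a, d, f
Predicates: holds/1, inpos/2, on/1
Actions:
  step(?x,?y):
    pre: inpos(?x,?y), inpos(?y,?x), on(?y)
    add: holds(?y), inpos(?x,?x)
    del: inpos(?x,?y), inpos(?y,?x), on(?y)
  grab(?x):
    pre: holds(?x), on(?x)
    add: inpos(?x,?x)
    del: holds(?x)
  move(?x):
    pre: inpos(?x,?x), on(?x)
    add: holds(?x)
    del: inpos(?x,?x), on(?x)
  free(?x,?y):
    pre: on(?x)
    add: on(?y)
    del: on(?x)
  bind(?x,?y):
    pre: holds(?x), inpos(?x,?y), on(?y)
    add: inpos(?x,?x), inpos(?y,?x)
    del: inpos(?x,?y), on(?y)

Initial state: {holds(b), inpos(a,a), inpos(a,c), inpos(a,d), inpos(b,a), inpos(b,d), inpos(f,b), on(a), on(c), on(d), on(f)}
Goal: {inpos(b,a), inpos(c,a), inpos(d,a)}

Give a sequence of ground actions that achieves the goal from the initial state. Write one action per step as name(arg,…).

move(a); bind(a,c); bind(a,d)

1. move(a)  →  {holds(a), holds(b), inpos(a,c), inpos(a,d), inpos(b,a), inpos(b,d), inpos(f,b), on(c), on(d), on(f)}
2. bind(a,c)  →  {holds(a), holds(b), inpos(a,a), inpos(a,d), inpos(b,a), inpos(b,d), inpos(c,a), inpos(f,b), on(d), on(f)}
3. bind(a,d)  →  {holds(a), holds(b), inpos(a,a), inpos(b,a), inpos(b,d), inpos(c,a), inpos(d,a), inpos(f,b), on(f)}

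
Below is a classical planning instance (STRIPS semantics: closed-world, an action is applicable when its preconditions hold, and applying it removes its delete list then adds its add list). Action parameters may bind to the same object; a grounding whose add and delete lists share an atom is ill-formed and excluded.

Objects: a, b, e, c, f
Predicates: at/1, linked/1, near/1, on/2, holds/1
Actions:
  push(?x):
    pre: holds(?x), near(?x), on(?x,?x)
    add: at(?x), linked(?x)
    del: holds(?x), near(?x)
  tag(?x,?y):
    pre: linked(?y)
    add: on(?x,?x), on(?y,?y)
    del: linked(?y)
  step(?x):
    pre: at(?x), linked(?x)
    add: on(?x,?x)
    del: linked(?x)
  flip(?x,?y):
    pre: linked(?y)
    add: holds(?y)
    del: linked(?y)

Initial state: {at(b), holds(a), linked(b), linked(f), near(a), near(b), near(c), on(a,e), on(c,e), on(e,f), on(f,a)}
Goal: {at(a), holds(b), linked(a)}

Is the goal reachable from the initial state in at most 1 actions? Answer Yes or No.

1. tag(a,f)  →  {at(b), holds(a), linked(b), near(a), near(b), near(c), on(a,a), on(a,e), on(c,e), on(e,f), on(f,a), on(f,f)}
2. push(a)  →  {at(a), at(b), linked(a), linked(b), near(b), near(c), on(a,a), on(a,e), on(c,e), on(e,f), on(f,a), on(f,f)}
3. flip(a,b)  →  {at(a), at(b), holds(b), linked(a), near(b), near(c), on(a,a), on(a,e), on(c,e), on(e,f), on(f,a), on(f,f)}
optimal plan length = 3; 3 > 1

No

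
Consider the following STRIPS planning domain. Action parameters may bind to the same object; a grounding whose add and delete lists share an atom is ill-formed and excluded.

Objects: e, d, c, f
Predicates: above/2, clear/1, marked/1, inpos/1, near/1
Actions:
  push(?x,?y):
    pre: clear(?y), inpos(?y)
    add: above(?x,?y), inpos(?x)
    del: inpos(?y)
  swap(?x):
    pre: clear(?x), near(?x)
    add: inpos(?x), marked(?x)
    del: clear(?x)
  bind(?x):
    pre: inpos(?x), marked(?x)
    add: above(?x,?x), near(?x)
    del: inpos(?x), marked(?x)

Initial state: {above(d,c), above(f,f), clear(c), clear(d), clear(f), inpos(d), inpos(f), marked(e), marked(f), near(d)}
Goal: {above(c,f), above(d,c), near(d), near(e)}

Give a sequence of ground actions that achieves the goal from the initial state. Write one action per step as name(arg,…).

1. push(e,d)  →  {above(d,c), above(e,d), above(f,f), clear(c), clear(d), clear(f), inpos(e), inpos(f), marked(e), marked(f), near(d)}
2. push(c,f)  →  {above(c,f), above(d,c), above(e,d), above(f,f), clear(c), clear(d), clear(f), inpos(c), inpos(e), marked(e), marked(f), near(d)}
3. bind(e)  →  {above(c,f), above(d,c), above(e,d), above(e,e), above(f,f), clear(c), clear(d), clear(f), inpos(c), marked(f), near(d), near(e)}

push(e,d); push(c,f); bind(e)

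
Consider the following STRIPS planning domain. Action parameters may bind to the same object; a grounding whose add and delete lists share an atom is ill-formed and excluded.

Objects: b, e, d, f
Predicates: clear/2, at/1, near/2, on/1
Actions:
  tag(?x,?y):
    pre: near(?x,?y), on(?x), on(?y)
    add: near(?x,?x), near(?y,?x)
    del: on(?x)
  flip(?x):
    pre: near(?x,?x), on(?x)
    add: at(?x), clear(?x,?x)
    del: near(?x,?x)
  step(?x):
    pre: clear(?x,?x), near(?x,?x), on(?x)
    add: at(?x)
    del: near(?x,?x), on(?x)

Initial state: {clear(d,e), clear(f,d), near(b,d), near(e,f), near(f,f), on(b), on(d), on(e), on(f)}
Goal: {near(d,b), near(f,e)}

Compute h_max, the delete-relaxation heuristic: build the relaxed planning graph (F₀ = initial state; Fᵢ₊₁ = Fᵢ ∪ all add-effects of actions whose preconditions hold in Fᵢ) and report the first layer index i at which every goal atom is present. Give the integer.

F0 = init (9 atoms)
F1 = F0 ∪ {at(f), clear(f,f), near(b,b), near(d,b), near(e,e), near(f,e)}  (15 atoms)
goal ⊆ F1  ⇒  h_max = 1

1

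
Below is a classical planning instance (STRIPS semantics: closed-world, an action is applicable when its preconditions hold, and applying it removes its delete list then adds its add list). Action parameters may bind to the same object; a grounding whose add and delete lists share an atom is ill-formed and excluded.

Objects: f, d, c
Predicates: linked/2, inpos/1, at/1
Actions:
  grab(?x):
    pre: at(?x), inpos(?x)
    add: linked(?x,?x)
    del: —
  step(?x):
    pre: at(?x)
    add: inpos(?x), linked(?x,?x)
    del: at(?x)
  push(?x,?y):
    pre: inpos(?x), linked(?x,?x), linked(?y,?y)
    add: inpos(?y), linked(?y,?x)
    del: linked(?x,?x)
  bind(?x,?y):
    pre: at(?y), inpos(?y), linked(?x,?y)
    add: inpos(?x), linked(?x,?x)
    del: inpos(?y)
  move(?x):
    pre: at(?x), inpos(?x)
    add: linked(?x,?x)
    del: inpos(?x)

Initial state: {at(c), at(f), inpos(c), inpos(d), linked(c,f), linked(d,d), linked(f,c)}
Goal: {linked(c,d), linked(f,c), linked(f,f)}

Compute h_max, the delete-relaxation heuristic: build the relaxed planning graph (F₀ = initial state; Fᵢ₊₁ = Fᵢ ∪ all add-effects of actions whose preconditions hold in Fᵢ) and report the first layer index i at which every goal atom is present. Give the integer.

2

F0 = init (7 atoms)
F1 = F0 ∪ {inpos(f), linked(c,c), linked(f,f)}  (10 atoms)
F2 = F1 ∪ {linked(c,d), linked(d,c), linked(d,f), linked(f,d)}  (14 atoms)
goal ⊆ F2  ⇒  h_max = 2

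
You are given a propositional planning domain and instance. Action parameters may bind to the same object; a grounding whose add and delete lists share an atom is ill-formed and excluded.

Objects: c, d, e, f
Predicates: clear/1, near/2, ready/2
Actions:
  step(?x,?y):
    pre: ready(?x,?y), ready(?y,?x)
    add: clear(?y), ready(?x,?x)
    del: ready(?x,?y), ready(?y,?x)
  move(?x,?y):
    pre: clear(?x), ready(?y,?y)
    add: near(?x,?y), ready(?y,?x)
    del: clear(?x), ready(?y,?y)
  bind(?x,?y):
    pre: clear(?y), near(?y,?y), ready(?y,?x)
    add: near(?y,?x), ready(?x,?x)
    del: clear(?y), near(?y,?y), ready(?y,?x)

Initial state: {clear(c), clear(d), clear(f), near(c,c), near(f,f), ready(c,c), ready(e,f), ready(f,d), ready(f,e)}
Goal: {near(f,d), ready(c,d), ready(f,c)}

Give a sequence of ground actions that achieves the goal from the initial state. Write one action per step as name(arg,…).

1. step(f,e)  →  {clear(c), clear(d), clear(e), clear(f), near(c,c), near(f,f), ready(c,c), ready(f,d), ready(f,f)}
2. move(c,f)  →  {clear(d), clear(e), clear(f), near(c,c), near(c,f), near(f,f), ready(c,c), ready(f,c), ready(f,d)}
3. move(d,c)  →  {clear(e), clear(f), near(c,c), near(c,f), near(d,c), near(f,f), ready(c,d), ready(f,c), ready(f,d)}
4. bind(d,f)  →  {clear(e), near(c,c), near(c,f), near(d,c), near(f,d), ready(c,d), ready(d,d), ready(f,c)}

step(f,e); move(c,f); move(d,c); bind(d,f)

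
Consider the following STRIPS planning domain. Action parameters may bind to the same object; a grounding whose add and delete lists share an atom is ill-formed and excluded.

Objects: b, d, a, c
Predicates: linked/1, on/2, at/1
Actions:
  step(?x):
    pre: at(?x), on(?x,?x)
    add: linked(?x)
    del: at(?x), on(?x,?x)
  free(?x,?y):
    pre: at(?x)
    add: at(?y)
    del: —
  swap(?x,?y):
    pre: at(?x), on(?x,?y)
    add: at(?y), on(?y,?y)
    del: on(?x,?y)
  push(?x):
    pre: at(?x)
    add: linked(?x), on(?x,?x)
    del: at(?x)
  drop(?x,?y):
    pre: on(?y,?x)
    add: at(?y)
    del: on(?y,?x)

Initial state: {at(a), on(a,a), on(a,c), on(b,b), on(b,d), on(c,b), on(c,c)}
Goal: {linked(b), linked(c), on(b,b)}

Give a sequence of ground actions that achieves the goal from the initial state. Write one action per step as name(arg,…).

free(a,b); free(b,c); step(c); push(b)

1. free(a,b)  →  {at(a), at(b), on(a,a), on(a,c), on(b,b), on(b,d), on(c,b), on(c,c)}
2. free(b,c)  →  {at(a), at(b), at(c), on(a,a), on(a,c), on(b,b), on(b,d), on(c,b), on(c,c)}
3. step(c)  →  {at(a), at(b), linked(c), on(a,a), on(a,c), on(b,b), on(b,d), on(c,b)}
4. push(b)  →  {at(a), linked(b), linked(c), on(a,a), on(a,c), on(b,b), on(b,d), on(c,b)}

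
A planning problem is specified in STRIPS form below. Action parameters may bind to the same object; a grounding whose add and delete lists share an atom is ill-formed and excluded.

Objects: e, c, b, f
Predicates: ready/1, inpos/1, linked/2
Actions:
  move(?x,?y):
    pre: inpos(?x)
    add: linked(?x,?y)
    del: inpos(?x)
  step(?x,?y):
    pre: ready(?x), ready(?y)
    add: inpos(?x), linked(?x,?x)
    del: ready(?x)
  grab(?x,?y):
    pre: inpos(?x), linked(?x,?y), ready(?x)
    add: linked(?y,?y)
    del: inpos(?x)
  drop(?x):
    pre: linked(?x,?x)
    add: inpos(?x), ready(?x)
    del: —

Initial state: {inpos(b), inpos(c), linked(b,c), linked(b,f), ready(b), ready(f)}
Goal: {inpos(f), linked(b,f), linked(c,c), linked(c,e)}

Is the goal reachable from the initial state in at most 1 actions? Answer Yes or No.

No

1. move(c,e)  →  {inpos(b), linked(b,c), linked(b,f), linked(c,e), ready(b), ready(f)}
2. step(f,b)  →  {inpos(b), inpos(f), linked(b,c), linked(b,f), linked(c,e), linked(f,f), ready(b)}
3. grab(b,c)  →  {inpos(f), linked(b,c), linked(b,f), linked(c,c), linked(c,e), linked(f,f), ready(b)}
optimal plan length = 3; 3 > 1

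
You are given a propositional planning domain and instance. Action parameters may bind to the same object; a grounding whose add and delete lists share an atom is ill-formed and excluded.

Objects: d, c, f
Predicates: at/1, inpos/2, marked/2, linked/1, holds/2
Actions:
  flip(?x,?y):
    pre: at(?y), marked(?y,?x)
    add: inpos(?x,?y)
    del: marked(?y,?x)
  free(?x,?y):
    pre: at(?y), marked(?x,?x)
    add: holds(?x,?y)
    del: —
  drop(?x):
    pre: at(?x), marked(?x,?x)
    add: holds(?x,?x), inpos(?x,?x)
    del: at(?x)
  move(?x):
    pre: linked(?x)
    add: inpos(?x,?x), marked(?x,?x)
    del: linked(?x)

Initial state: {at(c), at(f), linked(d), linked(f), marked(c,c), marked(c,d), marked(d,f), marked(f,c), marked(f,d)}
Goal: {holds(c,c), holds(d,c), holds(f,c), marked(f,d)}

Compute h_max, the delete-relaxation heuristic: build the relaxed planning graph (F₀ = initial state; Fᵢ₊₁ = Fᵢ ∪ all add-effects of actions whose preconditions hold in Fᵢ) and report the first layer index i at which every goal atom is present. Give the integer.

F0 = init (9 atoms)
F1 = F0 ∪ {holds(c,c), holds(c,f), inpos(c,c), inpos(c,f), inpos(d,c), inpos(d,d), inpos(d,f), inpos(f,f), marked(d,d), marked(f,f)}  (19 atoms)
F2 = F1 ∪ {holds(d,c), holds(d,f), holds(f,c), holds(f,f)}  (23 atoms)
goal ⊆ F2  ⇒  h_max = 2

2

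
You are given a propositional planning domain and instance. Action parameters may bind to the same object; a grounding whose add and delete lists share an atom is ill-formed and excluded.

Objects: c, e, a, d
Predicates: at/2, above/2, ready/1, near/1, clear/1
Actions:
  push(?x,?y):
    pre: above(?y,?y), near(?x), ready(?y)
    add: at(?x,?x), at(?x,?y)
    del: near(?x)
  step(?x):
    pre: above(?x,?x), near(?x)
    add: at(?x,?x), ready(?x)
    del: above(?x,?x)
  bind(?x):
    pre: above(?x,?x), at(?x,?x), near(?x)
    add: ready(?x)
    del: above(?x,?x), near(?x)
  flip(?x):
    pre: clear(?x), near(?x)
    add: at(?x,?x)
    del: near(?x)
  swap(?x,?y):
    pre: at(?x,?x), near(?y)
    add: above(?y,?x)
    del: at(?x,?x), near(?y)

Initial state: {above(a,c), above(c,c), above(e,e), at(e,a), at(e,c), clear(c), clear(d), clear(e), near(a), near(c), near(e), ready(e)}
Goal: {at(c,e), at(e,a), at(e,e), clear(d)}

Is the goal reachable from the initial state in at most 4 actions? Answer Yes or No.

Yes

1. push(c,e)  →  {above(a,c), above(c,c), above(e,e), at(c,c), at(c,e), at(e,a), at(e,c), clear(c), clear(d), clear(e), near(a), near(e), ready(e)}
2. push(e,e)  →  {above(a,c), above(c,c), above(e,e), at(c,c), at(c,e), at(e,a), at(e,c), at(e,e), clear(c), clear(d), clear(e), near(a), ready(e)}
optimal plan length = 2; 2 ≤ 4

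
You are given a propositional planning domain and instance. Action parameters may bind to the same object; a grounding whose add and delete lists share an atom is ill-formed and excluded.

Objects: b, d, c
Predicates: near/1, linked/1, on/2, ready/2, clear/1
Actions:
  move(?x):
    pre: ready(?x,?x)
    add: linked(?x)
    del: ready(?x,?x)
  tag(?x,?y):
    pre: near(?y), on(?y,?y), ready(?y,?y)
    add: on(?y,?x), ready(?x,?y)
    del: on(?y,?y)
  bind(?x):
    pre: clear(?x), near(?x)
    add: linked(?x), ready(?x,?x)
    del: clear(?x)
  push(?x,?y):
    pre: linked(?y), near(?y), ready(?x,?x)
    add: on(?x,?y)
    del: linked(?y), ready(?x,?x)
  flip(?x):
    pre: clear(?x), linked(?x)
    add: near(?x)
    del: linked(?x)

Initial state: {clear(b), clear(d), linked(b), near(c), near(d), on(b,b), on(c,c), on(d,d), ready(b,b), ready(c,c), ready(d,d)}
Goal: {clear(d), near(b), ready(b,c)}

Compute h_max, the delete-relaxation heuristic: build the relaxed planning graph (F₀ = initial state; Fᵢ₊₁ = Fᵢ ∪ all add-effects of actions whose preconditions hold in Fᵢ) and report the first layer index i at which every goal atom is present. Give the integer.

1

F0 = init (11 atoms)
F1 = F0 ∪ {linked(c), linked(d), near(b), on(c,b), on(c,d), on(d,b), on(d,c), ready(b,c), ready(b,d), ready(c,d), ready(d,c)}  (22 atoms)
goal ⊆ F1  ⇒  h_max = 1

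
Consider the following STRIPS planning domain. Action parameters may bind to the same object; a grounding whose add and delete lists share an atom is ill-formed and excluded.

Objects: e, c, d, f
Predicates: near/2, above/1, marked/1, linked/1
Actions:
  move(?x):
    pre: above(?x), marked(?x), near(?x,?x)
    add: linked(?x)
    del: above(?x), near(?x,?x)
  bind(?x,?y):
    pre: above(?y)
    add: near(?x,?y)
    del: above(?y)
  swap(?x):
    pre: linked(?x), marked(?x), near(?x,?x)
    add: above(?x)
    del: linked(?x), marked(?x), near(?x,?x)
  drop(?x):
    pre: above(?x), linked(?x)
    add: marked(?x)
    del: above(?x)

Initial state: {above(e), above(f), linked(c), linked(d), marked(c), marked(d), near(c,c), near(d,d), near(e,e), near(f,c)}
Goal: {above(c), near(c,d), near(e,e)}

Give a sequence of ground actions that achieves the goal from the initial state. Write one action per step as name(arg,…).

1. swap(c)  →  {above(c), above(e), above(f), linked(d), marked(d), near(d,d), near(e,e), near(f,c)}
2. swap(d)  →  {above(c), above(d), above(e), above(f), near(e,e), near(f,c)}
3. bind(c,d)  →  {above(c), above(e), above(f), near(c,d), near(e,e), near(f,c)}

swap(c); swap(d); bind(c,d)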